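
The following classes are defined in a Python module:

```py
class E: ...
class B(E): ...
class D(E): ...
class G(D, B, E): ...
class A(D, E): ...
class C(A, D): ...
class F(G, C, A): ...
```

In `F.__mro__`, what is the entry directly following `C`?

A

L[F] = F + merge(L[G], L[C], L[A], [G C A])
  take G:  [G D B E object] + [C A D E object] + [A D E object] + [G C A]
  take C:  [D B E object] + [C A D E object] + [A D E object] + [C A]
  take A:  [D B E object] + [A D E object] + [A D E object] + [A]
  take D:  [D B E object] + [D E object] + [D E object]
  take B:  [B E object] + [E object] + [E object]
  take E:  [E object] + [E object] + [E object]
  take object:  [object] + [object] + [object]
MRO: F G C A D B E object
C is at position 2; next is A.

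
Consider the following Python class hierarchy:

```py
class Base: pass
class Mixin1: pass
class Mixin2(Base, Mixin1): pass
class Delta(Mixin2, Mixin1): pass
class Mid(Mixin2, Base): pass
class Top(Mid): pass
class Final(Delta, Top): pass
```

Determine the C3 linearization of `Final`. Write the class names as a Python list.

L[Final] = Final + merge(L[Delta], L[Top], [Delta Top])
  take Delta:  [Delta Mixin2 Base Mixin1 object] + [Top Mid Mixin2 Base Mixin1 object] + [Delta Top]
  take Top:  [Mixin2 Base Mixin1 object] + [Top Mid Mixin2 Base Mixin1 object] + [Top]
  take Mid:  [Mixin2 Base Mixin1 object] + [Mid Mixin2 Base Mixin1 object]
  take Mixin2:  [Mixin2 Base Mixin1 object] + [Mixin2 Base Mixin1 object]
  take Base:  [Base Mixin1 object] + [Base Mixin1 object]
  take Mixin1:  [Mixin1 object] + [Mixin1 object]
  take object:  [object] + [object]

[Final, Delta, Top, Mid, Mixin2, Base, Mixin1, object]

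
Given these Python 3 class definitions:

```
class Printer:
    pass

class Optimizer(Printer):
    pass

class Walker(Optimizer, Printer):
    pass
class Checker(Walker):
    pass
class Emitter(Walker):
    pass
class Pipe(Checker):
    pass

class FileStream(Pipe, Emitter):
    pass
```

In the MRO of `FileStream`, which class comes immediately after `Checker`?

L[FileStream] = FileStream + merge(L[Pipe], L[Emitter], [Pipe Emitter])
  take Pipe:  [Pipe Checker Walker Optimizer Printer object] + [Emitter Walker Optimizer Printer object] + [Pipe Emitter]
  take Checker:  [Checker Walker Optimizer Printer object] + [Emitter Walker Optimizer Printer object] + [Emitter]
  take Emitter:  [Walker Optimizer Printer object] + [Emitter Walker Optimizer Printer object] + [Emitter]
  take Walker:  [Walker Optimizer Printer object] + [Walker Optimizer Printer object]
  take Optimizer:  [Optimizer Printer object] + [Optimizer Printer object]
  take Printer:  [Printer object] + [Printer object]
  take object:  [object] + [object]
MRO: FileStream Pipe Checker Emitter Walker Optimizer Printer object
Checker is at position 2; next is Emitter.

Emitter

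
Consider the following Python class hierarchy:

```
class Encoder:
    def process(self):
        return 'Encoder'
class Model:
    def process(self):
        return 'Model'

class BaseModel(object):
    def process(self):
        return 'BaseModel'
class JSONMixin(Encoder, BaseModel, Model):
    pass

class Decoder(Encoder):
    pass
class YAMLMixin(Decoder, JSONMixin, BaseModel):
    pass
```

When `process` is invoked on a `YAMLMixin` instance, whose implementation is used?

Encoder

L[YAMLMixin] = YAMLMixin + merge(L[Decoder], L[JSONMixin], L[BaseModel], [Decoder JSONMixin BaseModel])
  take Decoder:  [Decoder Encoder object] + [JSONMixin Encoder BaseModel Model object] + [BaseModel object] + [Decoder JSONMixin BaseModel]
  take JSONMixin:  [Encoder object] + [JSONMixin Encoder BaseModel Model object] + [BaseModel object] + [JSONMixin BaseModel]
  take Encoder:  [Encoder object] + [Encoder BaseModel Model object] + [BaseModel object] + [BaseModel]
  take BaseModel:  [object] + [BaseModel Model object] + [BaseModel object] + [BaseModel]
  take Model:  [object] + [Model object] + [object]
  take object:  [object] + [object] + [object]
MRO: YAMLMixin Decoder JSONMixin Encoder BaseModel Model object
process is defined in: BaseModel, Encoder, Model. First along the MRO is Encoder.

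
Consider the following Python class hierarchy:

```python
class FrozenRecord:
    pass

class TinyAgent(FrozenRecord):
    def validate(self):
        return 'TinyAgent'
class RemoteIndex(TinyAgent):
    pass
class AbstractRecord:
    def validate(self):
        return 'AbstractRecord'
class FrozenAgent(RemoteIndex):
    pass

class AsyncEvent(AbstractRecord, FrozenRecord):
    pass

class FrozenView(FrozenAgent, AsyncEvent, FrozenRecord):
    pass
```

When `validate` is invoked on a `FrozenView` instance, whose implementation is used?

TinyAgent

L[FrozenView] = FrozenView + merge(L[FrozenAgent], L[AsyncEvent], L[FrozenRecord], [FrozenAgent AsyncEvent FrozenRecord])
  take FrozenAgent:  [FrozenAgent RemoteIndex TinyAgent FrozenRecord object] + [AsyncEvent AbstractRecord FrozenRecord object] + [FrozenRecord object] + [FrozenAgent AsyncEvent FrozenRecord]
  take RemoteIndex:  [RemoteIndex TinyAgent FrozenRecord object] + [AsyncEvent AbstractRecord FrozenRecord object] + [FrozenRecord object] + [AsyncEvent FrozenRecord]
  take TinyAgent:  [TinyAgent FrozenRecord object] + [AsyncEvent AbstractRecord FrozenRecord object] + [FrozenRecord object] + [AsyncEvent FrozenRecord]
  take AsyncEvent:  [FrozenRecord object] + [AsyncEvent AbstractRecord FrozenRecord object] + [FrozenRecord object] + [AsyncEvent FrozenRecord]
  take AbstractRecord:  [FrozenRecord object] + [AbstractRecord FrozenRecord object] + [FrozenRecord object] + [FrozenRecord]
  take FrozenRecord:  [FrozenRecord object] + [FrozenRecord object] + [FrozenRecord object] + [FrozenRecord]
  take object:  [object] + [object] + [object]
MRO: FrozenView FrozenAgent RemoteIndex TinyAgent AsyncEvent AbstractRecord FrozenRecord object
validate is defined in: AbstractRecord, TinyAgent. First along the MRO is TinyAgent.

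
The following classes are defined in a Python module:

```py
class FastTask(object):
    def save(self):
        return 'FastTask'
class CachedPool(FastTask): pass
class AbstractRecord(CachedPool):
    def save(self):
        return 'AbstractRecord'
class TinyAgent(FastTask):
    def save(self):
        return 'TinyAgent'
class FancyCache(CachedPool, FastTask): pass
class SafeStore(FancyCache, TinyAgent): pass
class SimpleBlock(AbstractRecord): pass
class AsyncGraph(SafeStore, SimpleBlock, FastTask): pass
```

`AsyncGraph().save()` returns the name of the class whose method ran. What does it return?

L[AsyncGraph] = AsyncGraph + merge(L[SafeStore], L[SimpleBlock], L[FastTask], [SafeStore SimpleBlock FastTask])
  take SafeStore:  [SafeStore FancyCache CachedPool TinyAgent FastTask object] + [SimpleBlock AbstractRecord CachedPool FastTask object] + [FastTask object] + [SafeStore SimpleBlock FastTask]
  take FancyCache:  [FancyCache CachedPool TinyAgent FastTask object] + [SimpleBlock AbstractRecord CachedPool FastTask object] + [FastTask object] + [SimpleBlock FastTask]
  take SimpleBlock:  [CachedPool TinyAgent FastTask object] + [SimpleBlock AbstractRecord CachedPool FastTask object] + [FastTask object] + [SimpleBlock FastTask]
  take AbstractRecord:  [CachedPool TinyAgent FastTask object] + [AbstractRecord CachedPool FastTask object] + [FastTask object] + [FastTask]
  take CachedPool:  [CachedPool TinyAgent FastTask object] + [CachedPool FastTask object] + [FastTask object] + [FastTask]
  take TinyAgent:  [TinyAgent FastTask object] + [FastTask object] + [FastTask object] + [FastTask]
  take FastTask:  [FastTask object] + [FastTask object] + [FastTask object] + [FastTask]
  take object:  [object] + [object] + [object]
MRO: AsyncGraph SafeStore FancyCache SimpleBlock AbstractRecord CachedPool TinyAgent FastTask object
save is defined in: AbstractRecord, FastTask, TinyAgent. First along the MRO is AbstractRecord.

AbstractRecord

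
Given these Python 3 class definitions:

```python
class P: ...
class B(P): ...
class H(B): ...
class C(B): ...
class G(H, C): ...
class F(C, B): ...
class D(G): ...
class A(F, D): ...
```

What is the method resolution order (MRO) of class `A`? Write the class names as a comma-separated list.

L[A] = A + merge(L[F], L[D], [F D])
  take F:  [F C B P object] + [D G H C B P object] + [F D]
  take D:  [C B P object] + [D G H C B P object] + [D]
  take G:  [C B P object] + [G H C B P object]
  take H:  [C B P object] + [H C B P object]
  take C:  [C B P object] + [C B P object]
  take B:  [B P object] + [B P object]
  take P:  [P object] + [P object]
  take object:  [object] + [object]

A, F, D, G, H, C, B, P, object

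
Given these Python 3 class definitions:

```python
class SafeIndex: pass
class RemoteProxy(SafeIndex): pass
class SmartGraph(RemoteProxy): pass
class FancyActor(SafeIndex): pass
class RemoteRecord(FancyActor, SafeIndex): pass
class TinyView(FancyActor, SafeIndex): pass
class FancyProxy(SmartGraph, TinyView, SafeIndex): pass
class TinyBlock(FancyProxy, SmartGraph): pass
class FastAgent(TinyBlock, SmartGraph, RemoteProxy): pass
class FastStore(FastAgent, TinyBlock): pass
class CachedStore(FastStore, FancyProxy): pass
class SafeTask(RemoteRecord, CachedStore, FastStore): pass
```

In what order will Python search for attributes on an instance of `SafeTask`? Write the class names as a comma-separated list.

L[SafeTask] = SafeTask + merge(L[RemoteRecord], L[CachedStore], L[FastStore], [RemoteRecord CachedStore FastStore])
  take RemoteRecord:  [RemoteRecord FancyActor SafeIndex object] + [CachedStore FastStore FastAgent TinyBlock FancyProxy SmartGraph RemoteProxy TinyView FancyActor SafeIndex object] + [FastStore FastAgent TinyBlock FancyProxy SmartGraph RemoteProxy TinyView FancyActor SafeIndex object] + [RemoteRecord CachedStore FastStore]
  take CachedStore:  [FancyActor SafeIndex object] + [CachedStore FastStore FastAgent TinyBlock FancyProxy SmartGraph RemoteProxy TinyView FancyActor SafeIndex object] + [FastStore FastAgent TinyBlock FancyProxy SmartGraph RemoteProxy TinyView FancyActor SafeIndex object] + [CachedStore FastStore]
  take FastStore:  [FancyActor SafeIndex object] + [FastStore FastAgent TinyBlock FancyProxy SmartGraph RemoteProxy TinyView FancyActor SafeIndex object] + [FastStore FastAgent TinyBlock FancyProxy SmartGraph RemoteProxy TinyView FancyActor SafeIndex object] + [FastStore]
  take FastAgent:  [FancyActor SafeIndex object] + [FastAgent TinyBlock FancyProxy SmartGraph RemoteProxy TinyView FancyActor SafeIndex object] + [FastAgent TinyBlock FancyProxy SmartGraph RemoteProxy TinyView FancyActor SafeIndex object]
  take TinyBlock:  [FancyActor SafeIndex object] + [TinyBlock FancyProxy SmartGraph RemoteProxy TinyView FancyActor SafeIndex object] + [TinyBlock FancyProxy SmartGraph RemoteProxy TinyView FancyActor SafeIndex object]
  take FancyProxy:  [FancyActor SafeIndex object] + [FancyProxy SmartGraph RemoteProxy TinyView FancyActor SafeIndex object] + [FancyProxy SmartGraph RemoteProxy TinyView FancyActor SafeIndex object]
  take SmartGraph:  [FancyActor SafeIndex object] + [SmartGraph RemoteProxy TinyView FancyActor SafeIndex object] + [SmartGraph RemoteProxy TinyView FancyActor SafeIndex object]
  take RemoteProxy:  [FancyActor SafeIndex object] + [RemoteProxy TinyView FancyActor SafeIndex object] + [RemoteProxy TinyView FancyActor SafeIndex object]
  take TinyView:  [FancyActor SafeIndex object] + [TinyView FancyActor SafeIndex object] + [TinyView FancyActor SafeIndex object]
  take FancyActor:  [FancyActor SafeIndex object] + [FancyActor SafeIndex object] + [FancyActor SafeIndex object]
  take SafeIndex:  [SafeIndex object] + [SafeIndex object] + [SafeIndex object]
  take object:  [object] + [object] + [object]

SafeTask, RemoteRecord, CachedStore, FastStore, FastAgent, TinyBlock, FancyProxy, SmartGraph, RemoteProxy, TinyView, FancyActor, SafeIndex, object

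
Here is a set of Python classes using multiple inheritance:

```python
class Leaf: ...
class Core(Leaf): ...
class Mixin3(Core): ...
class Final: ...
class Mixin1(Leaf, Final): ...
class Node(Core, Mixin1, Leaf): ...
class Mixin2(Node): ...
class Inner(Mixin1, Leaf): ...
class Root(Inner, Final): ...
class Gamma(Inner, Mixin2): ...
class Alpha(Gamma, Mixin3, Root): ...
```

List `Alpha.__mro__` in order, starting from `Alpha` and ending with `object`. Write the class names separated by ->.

Alpha -> Gamma -> Mixin3 -> Root -> Inner -> Mixin2 -> Node -> Core -> Mixin1 -> Leaf -> Final -> object

L[Alpha] = Alpha + merge(L[Gamma], L[Mixin3], L[Root], [Gamma Mixin3 Root])
  take Gamma:  [Gamma Inner Mixin2 Node Core Mixin1 Leaf Final object] + [Mixin3 Core Leaf object] + [Root Inner Mixin1 Leaf Final object] + [Gamma Mixin3 Root]
  take Mixin3:  [Inner Mixin2 Node Core Mixin1 Leaf Final object] + [Mixin3 Core Leaf object] + [Root Inner Mixin1 Leaf Final object] + [Mixin3 Root]
  take Root:  [Inner Mixin2 Node Core Mixin1 Leaf Final object] + [Core Leaf object] + [Root Inner Mixin1 Leaf Final object] + [Root]
  take Inner:  [Inner Mixin2 Node Core Mixin1 Leaf Final object] + [Core Leaf object] + [Inner Mixin1 Leaf Final object]
  take Mixin2:  [Mixin2 Node Core Mixin1 Leaf Final object] + [Core Leaf object] + [Mixin1 Leaf Final object]
  take Node:  [Node Core Mixin1 Leaf Final object] + [Core Leaf object] + [Mixin1 Leaf Final object]
  take Core:  [Core Mixin1 Leaf Final object] + [Core Leaf object] + [Mixin1 Leaf Final object]
  take Mixin1:  [Mixin1 Leaf Final object] + [Leaf object] + [Mixin1 Leaf Final object]
  take Leaf:  [Leaf Final object] + [Leaf object] + [Leaf Final object]
  take Final:  [Final object] + [object] + [Final object]
  take object:  [object] + [object] + [object]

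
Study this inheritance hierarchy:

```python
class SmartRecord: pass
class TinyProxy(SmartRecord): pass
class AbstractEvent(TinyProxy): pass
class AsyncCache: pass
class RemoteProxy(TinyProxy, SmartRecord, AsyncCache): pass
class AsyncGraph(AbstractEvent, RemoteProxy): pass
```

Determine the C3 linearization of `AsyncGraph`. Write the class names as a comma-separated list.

AsyncGraph, AbstractEvent, RemoteProxy, TinyProxy, SmartRecord, AsyncCache, object

L[AsyncGraph] = AsyncGraph + merge(L[AbstractEvent], L[RemoteProxy], [AbstractEvent RemoteProxy])
  take AbstractEvent:  [AbstractEvent TinyProxy SmartRecord object] + [RemoteProxy TinyProxy SmartRecord AsyncCache object] + [AbstractEvent RemoteProxy]
  take RemoteProxy:  [TinyProxy SmartRecord object] + [RemoteProxy TinyProxy SmartRecord AsyncCache object] + [RemoteProxy]
  take TinyProxy:  [TinyProxy SmartRecord object] + [TinyProxy SmartRecord AsyncCache object]
  take SmartRecord:  [SmartRecord object] + [SmartRecord AsyncCache object]
  take AsyncCache:  [object] + [AsyncCache object]
  take object:  [object] + [object]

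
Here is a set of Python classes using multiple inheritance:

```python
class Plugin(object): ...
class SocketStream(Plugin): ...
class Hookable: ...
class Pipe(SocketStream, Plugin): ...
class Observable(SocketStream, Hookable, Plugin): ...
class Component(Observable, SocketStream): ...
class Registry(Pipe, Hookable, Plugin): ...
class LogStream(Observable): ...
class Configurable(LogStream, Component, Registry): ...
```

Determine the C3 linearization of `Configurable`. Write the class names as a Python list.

L[Configurable] = Configurable + merge(L[LogStream], L[Component], L[Registry], [LogStream Component Registry])
  take LogStream:  [LogStream Observable SocketStream Hookable Plugin object] + [Component Observable SocketStream Hookable Plugin object] + [Registry Pipe SocketStream Hookable Plugin object] + [LogStream Component Registry]
  take Component:  [Observable SocketStream Hookable Plugin object] + [Component Observable SocketStream Hookable Plugin object] + [Registry Pipe SocketStream Hookable Plugin object] + [Component Registry]
  take Observable:  [Observable SocketStream Hookable Plugin object] + [Observable SocketStream Hookable Plugin object] + [Registry Pipe SocketStream Hookable Plugin object] + [Registry]
  take Registry:  [SocketStream Hookable Plugin object] + [SocketStream Hookable Plugin object] + [Registry Pipe SocketStream Hookable Plugin object] + [Registry]
  take Pipe:  [SocketStream Hookable Plugin object] + [SocketStream Hookable Plugin object] + [Pipe SocketStream Hookable Plugin object]
  take SocketStream:  [SocketStream Hookable Plugin object] + [SocketStream Hookable Plugin object] + [SocketStream Hookable Plugin object]
  take Hookable:  [Hookable Plugin object] + [Hookable Plugin object] + [Hookable Plugin object]
  take Plugin:  [Plugin object] + [Plugin object] + [Plugin object]
  take object:  [object] + [object] + [object]

[Configurable, LogStream, Component, Observable, Registry, Pipe, SocketStream, Hookable, Plugin, object]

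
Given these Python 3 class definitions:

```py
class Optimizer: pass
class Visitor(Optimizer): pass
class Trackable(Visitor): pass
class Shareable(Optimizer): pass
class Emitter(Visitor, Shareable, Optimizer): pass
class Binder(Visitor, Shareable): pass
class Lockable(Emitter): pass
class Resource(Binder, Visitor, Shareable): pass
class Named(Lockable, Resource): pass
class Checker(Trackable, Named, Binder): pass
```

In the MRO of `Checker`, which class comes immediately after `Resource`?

Binder

L[Checker] = Checker + merge(L[Trackable], L[Named], L[Binder], [Trackable Named Binder])
  take Trackable:  [Trackable Visitor Optimizer object] + [Named Lockable Emitter Resource Binder Visitor Shareable Optimizer object] + [Binder Visitor Shareable Optimizer object] + [Trackable Named Binder]
  take Named:  [Visitor Optimizer object] + [Named Lockable Emitter Resource Binder Visitor Shareable Optimizer object] + [Binder Visitor Shareable Optimizer object] + [Named Binder]
  take Lockable:  [Visitor Optimizer object] + [Lockable Emitter Resource Binder Visitor Shareable Optimizer object] + [Binder Visitor Shareable Optimizer object] + [Binder]
  take Emitter:  [Visitor Optimizer object] + [Emitter Resource Binder Visitor Shareable Optimizer object] + [Binder Visitor Shareable Optimizer object] + [Binder]
  take Resource:  [Visitor Optimizer object] + [Resource Binder Visitor Shareable Optimizer object] + [Binder Visitor Shareable Optimizer object] + [Binder]
  take Binder:  [Visitor Optimizer object] + [Binder Visitor Shareable Optimizer object] + [Binder Visitor Shareable Optimizer object] + [Binder]
  take Visitor:  [Visitor Optimizer object] + [Visitor Shareable Optimizer object] + [Visitor Shareable Optimizer object]
  take Shareable:  [Optimizer object] + [Shareable Optimizer object] + [Shareable Optimizer object]
  take Optimizer:  [Optimizer object] + [Optimizer object] + [Optimizer object]
  take object:  [object] + [object] + [object]
MRO: Checker Trackable Named Lockable Emitter Resource Binder Visitor Shareable Optimizer object
Resource is at position 5; next is Binder.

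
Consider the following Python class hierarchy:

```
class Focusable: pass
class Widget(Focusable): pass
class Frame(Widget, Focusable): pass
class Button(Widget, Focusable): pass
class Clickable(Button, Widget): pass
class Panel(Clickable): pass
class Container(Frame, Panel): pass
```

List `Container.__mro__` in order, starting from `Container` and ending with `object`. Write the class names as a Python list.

L[Container] = Container + merge(L[Frame], L[Panel], [Frame Panel])
  take Frame:  [Frame Widget Focusable object] + [Panel Clickable Button Widget Focusable object] + [Frame Panel]
  take Panel:  [Widget Focusable object] + [Panel Clickable Button Widget Focusable object] + [Panel]
  take Clickable:  [Widget Focusable object] + [Clickable Button Widget Focusable object]
  take Button:  [Widget Focusable object] + [Button Widget Focusable object]
  take Widget:  [Widget Focusable object] + [Widget Focusable object]
  take Focusable:  [Focusable object] + [Focusable object]
  take object:  [object] + [object]

[Container, Frame, Panel, Clickable, Button, Widget, Focusable, object]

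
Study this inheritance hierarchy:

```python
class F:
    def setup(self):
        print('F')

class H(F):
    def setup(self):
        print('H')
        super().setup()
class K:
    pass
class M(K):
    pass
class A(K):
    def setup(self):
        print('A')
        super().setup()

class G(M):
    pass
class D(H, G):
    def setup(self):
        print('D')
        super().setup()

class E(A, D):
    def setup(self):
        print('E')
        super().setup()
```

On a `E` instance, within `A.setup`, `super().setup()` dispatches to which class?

D

L[E] = E + merge(L[A], L[D], [A D])
  take A:  [A K object] + [D H F G M K object] + [A D]
  take D:  [K object] + [D H F G M K object] + [D]
  take H:  [K object] + [H F G M K object]
  take F:  [K object] + [F G M K object]
  take G:  [K object] + [G M K object]
  take M:  [K object] + [M K object]
  take K:  [K object] + [K object]
  take object:  [object] + [object]
MRO: E A D H F G M K object
super() in A.setup on a E instance goes to the class after A in E's MRO: D.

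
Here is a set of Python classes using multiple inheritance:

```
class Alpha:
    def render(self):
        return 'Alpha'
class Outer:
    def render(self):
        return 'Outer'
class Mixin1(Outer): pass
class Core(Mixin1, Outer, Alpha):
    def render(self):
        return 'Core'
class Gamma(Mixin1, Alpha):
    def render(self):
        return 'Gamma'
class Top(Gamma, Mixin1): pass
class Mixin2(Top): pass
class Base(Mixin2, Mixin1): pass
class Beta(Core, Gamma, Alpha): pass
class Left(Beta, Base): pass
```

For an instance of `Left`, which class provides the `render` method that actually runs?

Core

L[Left] = Left + merge(L[Beta], L[Base], [Beta Base])
  take Beta:  [Beta Core Gamma Mixin1 Outer Alpha object] + [Base Mixin2 Top Gamma Mixin1 Outer Alpha object] + [Beta Base]
  take Core:  [Core Gamma Mixin1 Outer Alpha object] + [Base Mixin2 Top Gamma Mixin1 Outer Alpha object] + [Base]
  take Base:  [Gamma Mixin1 Outer Alpha object] + [Base Mixin2 Top Gamma Mixin1 Outer Alpha object] + [Base]
  take Mixin2:  [Gamma Mixin1 Outer Alpha object] + [Mixin2 Top Gamma Mixin1 Outer Alpha object]
  take Top:  [Gamma Mixin1 Outer Alpha object] + [Top Gamma Mixin1 Outer Alpha object]
  take Gamma:  [Gamma Mixin1 Outer Alpha object] + [Gamma Mixin1 Outer Alpha object]
  take Mixin1:  [Mixin1 Outer Alpha object] + [Mixin1 Outer Alpha object]
  take Outer:  [Outer Alpha object] + [Outer Alpha object]
  take Alpha:  [Alpha object] + [Alpha object]
  take object:  [object] + [object]
MRO: Left Beta Core Base Mixin2 Top Gamma Mixin1 Outer Alpha object
render is defined in: Alpha, Core, Gamma, Outer. First along the MRO is Core.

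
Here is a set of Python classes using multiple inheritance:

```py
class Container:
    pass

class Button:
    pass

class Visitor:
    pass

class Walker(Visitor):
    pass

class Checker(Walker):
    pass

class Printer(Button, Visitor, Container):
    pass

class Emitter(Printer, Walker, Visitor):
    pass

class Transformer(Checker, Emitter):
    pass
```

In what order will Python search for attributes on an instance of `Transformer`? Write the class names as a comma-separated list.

L[Transformer] = Transformer + merge(L[Checker], L[Emitter], [Checker Emitter])
  take Checker:  [Checker Walker Visitor object] + [Emitter Printer Button Walker Visitor Container object] + [Checker Emitter]
  take Emitter:  [Walker Visitor object] + [Emitter Printer Button Walker Visitor Container object] + [Emitter]
  take Printer:  [Walker Visitor object] + [Printer Button Walker Visitor Container object]
  take Button:  [Walker Visitor object] + [Button Walker Visitor Container object]
  take Walker:  [Walker Visitor object] + [Walker Visitor Container object]
  take Visitor:  [Visitor object] + [Visitor Container object]
  take Container:  [object] + [Container object]
  take object:  [object] + [object]

Transformer, Checker, Emitter, Printer, Button, Walker, Visitor, Container, object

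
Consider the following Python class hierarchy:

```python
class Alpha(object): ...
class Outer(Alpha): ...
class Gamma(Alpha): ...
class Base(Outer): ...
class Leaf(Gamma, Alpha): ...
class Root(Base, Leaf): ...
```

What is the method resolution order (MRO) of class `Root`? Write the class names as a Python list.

L[Root] = Root + merge(L[Base], L[Leaf], [Base Leaf])
  take Base:  [Base Outer Alpha object] + [Leaf Gamma Alpha object] + [Base Leaf]
  take Outer:  [Outer Alpha object] + [Leaf Gamma Alpha object] + [Leaf]
  take Leaf:  [Alpha object] + [Leaf Gamma Alpha object] + [Leaf]
  take Gamma:  [Alpha object] + [Gamma Alpha object]
  take Alpha:  [Alpha object] + [Alpha object]
  take object:  [object] + [object]

[Root, Base, Outer, Leaf, Gamma, Alpha, object]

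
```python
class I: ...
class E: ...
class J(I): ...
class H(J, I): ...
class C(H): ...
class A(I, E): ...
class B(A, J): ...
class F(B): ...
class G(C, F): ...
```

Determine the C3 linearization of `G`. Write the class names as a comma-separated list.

L[G] = G + merge(L[C], L[F], [C F])
  take C:  [C H J I object] + [F B A J I E object] + [C F]
  take H:  [H J I object] + [F B A J I E object] + [F]
  take F:  [J I object] + [F B A J I E object] + [F]
  take B:  [J I object] + [B A J I E object]
  take A:  [J I object] + [A J I E object]
  take J:  [J I object] + [J I E object]
  take I:  [I object] + [I E object]
  take E:  [object] + [E object]
  take object:  [object] + [object]

G, C, H, F, B, A, J, I, E, object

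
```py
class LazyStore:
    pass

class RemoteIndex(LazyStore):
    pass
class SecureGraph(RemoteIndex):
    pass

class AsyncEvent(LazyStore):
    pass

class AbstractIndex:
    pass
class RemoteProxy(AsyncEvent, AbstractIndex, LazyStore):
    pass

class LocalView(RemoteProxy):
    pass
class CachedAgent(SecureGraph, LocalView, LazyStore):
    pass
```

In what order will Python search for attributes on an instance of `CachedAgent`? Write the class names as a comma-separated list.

L[CachedAgent] = CachedAgent + merge(L[SecureGraph], L[LocalView], L[LazyStore], [SecureGraph LocalView LazyStore])
  take SecureGraph:  [SecureGraph RemoteIndex LazyStore object] + [LocalView RemoteProxy AsyncEvent AbstractIndex LazyStore object] + [LazyStore object] + [SecureGraph LocalView LazyStore]
  take RemoteIndex:  [RemoteIndex LazyStore object] + [LocalView RemoteProxy AsyncEvent AbstractIndex LazyStore object] + [LazyStore object] + [LocalView LazyStore]
  take LocalView:  [LazyStore object] + [LocalView RemoteProxy AsyncEvent AbstractIndex LazyStore object] + [LazyStore object] + [LocalView LazyStore]
  take RemoteProxy:  [LazyStore object] + [RemoteProxy AsyncEvent AbstractIndex LazyStore object] + [LazyStore object] + [LazyStore]
  take AsyncEvent:  [LazyStore object] + [AsyncEvent AbstractIndex LazyStore object] + [LazyStore object] + [LazyStore]
  take AbstractIndex:  [LazyStore object] + [AbstractIndex LazyStore object] + [LazyStore object] + [LazyStore]
  take LazyStore:  [LazyStore object] + [LazyStore object] + [LazyStore object] + [LazyStore]
  take object:  [object] + [object] + [object]

CachedAgent, SecureGraph, RemoteIndex, LocalView, RemoteProxy, AsyncEvent, AbstractIndex, LazyStore, object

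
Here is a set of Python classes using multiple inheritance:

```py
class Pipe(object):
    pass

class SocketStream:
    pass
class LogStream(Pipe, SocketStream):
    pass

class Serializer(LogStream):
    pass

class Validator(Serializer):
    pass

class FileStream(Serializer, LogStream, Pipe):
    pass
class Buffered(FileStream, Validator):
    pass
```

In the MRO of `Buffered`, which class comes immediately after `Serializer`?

LogStream

L[Buffered] = Buffered + merge(L[FileStream], L[Validator], [FileStream Validator])
  take FileStream:  [FileStream Serializer LogStream Pipe SocketStream object] + [Validator Serializer LogStream Pipe SocketStream object] + [FileStream Validator]
  take Validator:  [Serializer LogStream Pipe SocketStream object] + [Validator Serializer LogStream Pipe SocketStream object] + [Validator]
  take Serializer:  [Serializer LogStream Pipe SocketStream object] + [Serializer LogStream Pipe SocketStream object]
  take LogStream:  [LogStream Pipe SocketStream object] + [LogStream Pipe SocketStream object]
  take Pipe:  [Pipe SocketStream object] + [Pipe SocketStream object]
  take SocketStream:  [SocketStream object] + [SocketStream object]
  take object:  [object] + [object]
MRO: Buffered FileStream Validator Serializer LogStream Pipe SocketStream object
Serializer is at position 3; next is LogStream.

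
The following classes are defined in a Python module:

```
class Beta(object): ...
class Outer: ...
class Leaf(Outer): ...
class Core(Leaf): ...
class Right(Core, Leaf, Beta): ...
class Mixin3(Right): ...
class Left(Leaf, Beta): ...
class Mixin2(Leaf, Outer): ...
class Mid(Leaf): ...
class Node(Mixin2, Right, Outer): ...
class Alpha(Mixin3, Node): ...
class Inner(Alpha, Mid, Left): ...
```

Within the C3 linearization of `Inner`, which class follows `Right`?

L[Inner] = Inner + merge(L[Alpha], L[Mid], L[Left], [Alpha Mid Left])
  take Alpha:  [Alpha Mixin3 Node Mixin2 Right Core Leaf Outer Beta object] + [Mid Leaf Outer object] + [Left Leaf Outer Beta object] + [Alpha Mid Left]
  take Mixin3:  [Mixin3 Node Mixin2 Right Core Leaf Outer Beta object] + [Mid Leaf Outer object] + [Left Leaf Outer Beta object] + [Mid Left]
  take Node:  [Node Mixin2 Right Core Leaf Outer Beta object] + [Mid Leaf Outer object] + [Left Leaf Outer Beta object] + [Mid Left]
  take Mixin2:  [Mixin2 Right Core Leaf Outer Beta object] + [Mid Leaf Outer object] + [Left Leaf Outer Beta object] + [Mid Left]
  take Right:  [Right Core Leaf Outer Beta object] + [Mid Leaf Outer object] + [Left Leaf Outer Beta object] + [Mid Left]
  take Core:  [Core Leaf Outer Beta object] + [Mid Leaf Outer object] + [Left Leaf Outer Beta object] + [Mid Left]
  take Mid:  [Leaf Outer Beta object] + [Mid Leaf Outer object] + [Left Leaf Outer Beta object] + [Mid Left]
  take Left:  [Leaf Outer Beta object] + [Leaf Outer object] + [Left Leaf Outer Beta object] + [Left]
  take Leaf:  [Leaf Outer Beta object] + [Leaf Outer object] + [Leaf Outer Beta object]
  take Outer:  [Outer Beta object] + [Outer object] + [Outer Beta object]
  take Beta:  [Beta object] + [object] + [Beta object]
  take object:  [object] + [object] + [object]
MRO: Inner Alpha Mixin3 Node Mixin2 Right Core Mid Left Leaf Outer Beta object
Right is at position 5; next is Core.

Core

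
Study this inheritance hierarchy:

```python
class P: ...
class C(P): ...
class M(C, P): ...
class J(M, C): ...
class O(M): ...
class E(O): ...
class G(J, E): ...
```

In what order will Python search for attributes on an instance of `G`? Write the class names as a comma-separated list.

G, J, E, O, M, C, P, object

L[G] = G + merge(L[J], L[E], [J E])
  take J:  [J M C P object] + [E O M C P object] + [J E]
  take E:  [M C P object] + [E O M C P object] + [E]
  take O:  [M C P object] + [O M C P object]
  take M:  [M C P object] + [M C P object]
  take C:  [C P object] + [C P object]
  take P:  [P object] + [P object]
  take object:  [object] + [object]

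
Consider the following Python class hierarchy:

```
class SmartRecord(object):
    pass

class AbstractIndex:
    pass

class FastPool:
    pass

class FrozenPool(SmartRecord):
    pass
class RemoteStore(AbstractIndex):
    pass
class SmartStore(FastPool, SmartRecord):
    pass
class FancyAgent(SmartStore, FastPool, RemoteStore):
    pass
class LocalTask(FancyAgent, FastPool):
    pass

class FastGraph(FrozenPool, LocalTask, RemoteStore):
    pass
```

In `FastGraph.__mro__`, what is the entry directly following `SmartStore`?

FastPool

L[FastGraph] = FastGraph + merge(L[FrozenPool], L[LocalTask], L[RemoteStore], [FrozenPool LocalTask RemoteStore])
  take FrozenPool:  [FrozenPool SmartRecord object] + [LocalTask FancyAgent SmartStore FastPool SmartRecord RemoteStore AbstractIndex object] + [RemoteStore AbstractIndex object] + [FrozenPool LocalTask RemoteStore]
  take LocalTask:  [SmartRecord object] + [LocalTask FancyAgent SmartStore FastPool SmartRecord RemoteStore AbstractIndex object] + [RemoteStore AbstractIndex object] + [LocalTask RemoteStore]
  take FancyAgent:  [SmartRecord object] + [FancyAgent SmartStore FastPool SmartRecord RemoteStore AbstractIndex object] + [RemoteStore AbstractIndex object] + [RemoteStore]
  take SmartStore:  [SmartRecord object] + [SmartStore FastPool SmartRecord RemoteStore AbstractIndex object] + [RemoteStore AbstractIndex object] + [RemoteStore]
  take FastPool:  [SmartRecord object] + [FastPool SmartRecord RemoteStore AbstractIndex object] + [RemoteStore AbstractIndex object] + [RemoteStore]
  take SmartRecord:  [SmartRecord object] + [SmartRecord RemoteStore AbstractIndex object] + [RemoteStore AbstractIndex object] + [RemoteStore]
  take RemoteStore:  [object] + [RemoteStore AbstractIndex object] + [RemoteStore AbstractIndex object] + [RemoteStore]
  take AbstractIndex:  [object] + [AbstractIndex object] + [AbstractIndex object]
  take object:  [object] + [object] + [object]
MRO: FastGraph FrozenPool LocalTask FancyAgent SmartStore FastPool SmartRecord RemoteStore AbstractIndex object
SmartStore is at position 4; next is FastPool.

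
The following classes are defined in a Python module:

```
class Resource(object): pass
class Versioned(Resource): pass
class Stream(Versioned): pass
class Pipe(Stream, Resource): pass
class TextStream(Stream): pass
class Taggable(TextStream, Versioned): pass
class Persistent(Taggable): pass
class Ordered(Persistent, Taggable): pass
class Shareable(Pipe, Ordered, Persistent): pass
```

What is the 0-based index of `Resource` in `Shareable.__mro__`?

L[Shareable] = Shareable + merge(L[Pipe], L[Ordered], L[Persistent], [Pipe Ordered Persistent])
  take Pipe:  [Pipe Stream Versioned Resource object] + [Ordered Persistent Taggable TextStream Stream Versioned Resource object] + [Persistent Taggable TextStream Stream Versioned Resource object] + [Pipe Ordered Persistent]
  take Ordered:  [Stream Versioned Resource object] + [Ordered Persistent Taggable TextStream Stream Versioned Resource object] + [Persistent Taggable TextStream Stream Versioned Resource object] + [Ordered Persistent]
  take Persistent:  [Stream Versioned Resource object] + [Persistent Taggable TextStream Stream Versioned Resource object] + [Persistent Taggable TextStream Stream Versioned Resource object] + [Persistent]
  take Taggable:  [Stream Versioned Resource object] + [Taggable TextStream Stream Versioned Resource object] + [Taggable TextStream Stream Versioned Resource object]
  take TextStream:  [Stream Versioned Resource object] + [TextStream Stream Versioned Resource object] + [TextStream Stream Versioned Resource object]
  take Stream:  [Stream Versioned Resource object] + [Stream Versioned Resource object] + [Stream Versioned Resource object]
  take Versioned:  [Versioned Resource object] + [Versioned Resource object] + [Versioned Resource object]
  take Resource:  [Resource object] + [Resource object] + [Resource object]
  take object:  [object] + [object] + [object]
MRO: Shareable Pipe Ordered Persistent Taggable TextStream Stream Versioned Resource object
Resource sits at index 8.

8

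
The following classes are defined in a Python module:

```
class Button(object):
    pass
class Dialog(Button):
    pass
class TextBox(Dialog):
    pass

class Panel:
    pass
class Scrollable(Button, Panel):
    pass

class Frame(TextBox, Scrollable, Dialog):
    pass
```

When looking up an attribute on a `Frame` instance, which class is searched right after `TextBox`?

Scrollable

L[Frame] = Frame + merge(L[TextBox], L[Scrollable], L[Dialog], [TextBox Scrollable Dialog])
  take TextBox:  [TextBox Dialog Button object] + [Scrollable Button Panel object] + [Dialog Button object] + [TextBox Scrollable Dialog]
  take Scrollable:  [Dialog Button object] + [Scrollable Button Panel object] + [Dialog Button object] + [Scrollable Dialog]
  take Dialog:  [Dialog Button object] + [Button Panel object] + [Dialog Button object] + [Dialog]
  take Button:  [Button object] + [Button Panel object] + [Button object]
  take Panel:  [object] + [Panel object] + [object]
  take object:  [object] + [object] + [object]
MRO: Frame TextBox Scrollable Dialog Button Panel object
TextBox is at position 1; next is Scrollable.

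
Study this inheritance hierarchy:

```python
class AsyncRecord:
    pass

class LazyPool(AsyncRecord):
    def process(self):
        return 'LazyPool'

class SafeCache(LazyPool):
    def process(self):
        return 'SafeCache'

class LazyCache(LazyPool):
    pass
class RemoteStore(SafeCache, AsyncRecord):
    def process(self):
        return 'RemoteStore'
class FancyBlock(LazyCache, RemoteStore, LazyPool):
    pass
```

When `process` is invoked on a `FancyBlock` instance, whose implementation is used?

L[FancyBlock] = FancyBlock + merge(L[LazyCache], L[RemoteStore], L[LazyPool], [LazyCache RemoteStore LazyPool])
  take LazyCache:  [LazyCache LazyPool AsyncRecord object] + [RemoteStore SafeCache LazyPool AsyncRecord object] + [LazyPool AsyncRecord object] + [LazyCache RemoteStore LazyPool]
  take RemoteStore:  [LazyPool AsyncRecord object] + [RemoteStore SafeCache LazyPool AsyncRecord object] + [LazyPool AsyncRecord object] + [RemoteStore LazyPool]
  take SafeCache:  [LazyPool AsyncRecord object] + [SafeCache LazyPool AsyncRecord object] + [LazyPool AsyncRecord object] + [LazyPool]
  take LazyPool:  [LazyPool AsyncRecord object] + [LazyPool AsyncRecord object] + [LazyPool AsyncRecord object] + [LazyPool]
  take AsyncRecord:  [AsyncRecord object] + [AsyncRecord object] + [AsyncRecord object]
  take object:  [object] + [object] + [object]
MRO: FancyBlock LazyCache RemoteStore SafeCache LazyPool AsyncRecord object
process is defined in: LazyPool, RemoteStore, SafeCache. First along the MRO is RemoteStore.

RemoteStore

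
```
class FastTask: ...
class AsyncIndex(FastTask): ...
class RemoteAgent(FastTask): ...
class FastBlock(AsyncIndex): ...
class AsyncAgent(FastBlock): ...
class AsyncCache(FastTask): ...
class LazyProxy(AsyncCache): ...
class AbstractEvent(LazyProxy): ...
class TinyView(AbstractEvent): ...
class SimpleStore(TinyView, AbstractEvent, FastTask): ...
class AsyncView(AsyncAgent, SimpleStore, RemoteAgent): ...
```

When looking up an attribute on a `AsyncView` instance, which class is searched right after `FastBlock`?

AsyncIndex

L[AsyncView] = AsyncView + merge(L[AsyncAgent], L[SimpleStore], L[RemoteAgent], [AsyncAgent SimpleStore RemoteAgent])
  take AsyncAgent:  [AsyncAgent FastBlock AsyncIndex FastTask object] + [SimpleStore TinyView AbstractEvent LazyProxy AsyncCache FastTask object] + [RemoteAgent FastTask object] + [AsyncAgent SimpleStore RemoteAgent]
  take FastBlock:  [FastBlock AsyncIndex FastTask object] + [SimpleStore TinyView AbstractEvent LazyProxy AsyncCache FastTask object] + [RemoteAgent FastTask object] + [SimpleStore RemoteAgent]
  take AsyncIndex:  [AsyncIndex FastTask object] + [SimpleStore TinyView AbstractEvent LazyProxy AsyncCache FastTask object] + [RemoteAgent FastTask object] + [SimpleStore RemoteAgent]
  take SimpleStore:  [FastTask object] + [SimpleStore TinyView AbstractEvent LazyProxy AsyncCache FastTask object] + [RemoteAgent FastTask object] + [SimpleStore RemoteAgent]
  take TinyView:  [FastTask object] + [TinyView AbstractEvent LazyProxy AsyncCache FastTask object] + [RemoteAgent FastTask object] + [RemoteAgent]
  take AbstractEvent:  [FastTask object] + [AbstractEvent LazyProxy AsyncCache FastTask object] + [RemoteAgent FastTask object] + [RemoteAgent]
  take LazyProxy:  [FastTask object] + [LazyProxy AsyncCache FastTask object] + [RemoteAgent FastTask object] + [RemoteAgent]
  take AsyncCache:  [FastTask object] + [AsyncCache FastTask object] + [RemoteAgent FastTask object] + [RemoteAgent]
  take RemoteAgent:  [FastTask object] + [FastTask object] + [RemoteAgent FastTask object] + [RemoteAgent]
  take FastTask:  [FastTask object] + [FastTask object] + [FastTask object]
  take object:  [object] + [object] + [object]
MRO: AsyncView AsyncAgent FastBlock AsyncIndex SimpleStore TinyView AbstractEvent LazyProxy AsyncCache RemoteAgent FastTask object
FastBlock is at position 2; next is AsyncIndex.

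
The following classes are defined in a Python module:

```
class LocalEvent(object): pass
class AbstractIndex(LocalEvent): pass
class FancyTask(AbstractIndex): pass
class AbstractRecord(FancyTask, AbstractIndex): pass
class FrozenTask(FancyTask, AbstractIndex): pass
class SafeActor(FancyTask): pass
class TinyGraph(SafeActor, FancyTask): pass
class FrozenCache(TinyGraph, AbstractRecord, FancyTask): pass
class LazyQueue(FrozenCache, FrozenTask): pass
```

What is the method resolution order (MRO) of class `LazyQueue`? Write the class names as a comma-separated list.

L[LazyQueue] = LazyQueue + merge(L[FrozenCache], L[FrozenTask], [FrozenCache FrozenTask])
  take FrozenCache:  [FrozenCache TinyGraph SafeActor AbstractRecord FancyTask AbstractIndex LocalEvent object] + [FrozenTask FancyTask AbstractIndex LocalEvent object] + [FrozenCache FrozenTask]
  take TinyGraph:  [TinyGraph SafeActor AbstractRecord FancyTask AbstractIndex LocalEvent object] + [FrozenTask FancyTask AbstractIndex LocalEvent object] + [FrozenTask]
  take SafeActor:  [SafeActor AbstractRecord FancyTask AbstractIndex LocalEvent object] + [FrozenTask FancyTask AbstractIndex LocalEvent object] + [FrozenTask]
  take AbstractRecord:  [AbstractRecord FancyTask AbstractIndex LocalEvent object] + [FrozenTask FancyTask AbstractIndex LocalEvent object] + [FrozenTask]
  take FrozenTask:  [FancyTask AbstractIndex LocalEvent object] + [FrozenTask FancyTask AbstractIndex LocalEvent object] + [FrozenTask]
  take FancyTask:  [FancyTask AbstractIndex LocalEvent object] + [FancyTask AbstractIndex LocalEvent object]
  take AbstractIndex:  [AbstractIndex LocalEvent object] + [AbstractIndex LocalEvent object]
  take LocalEvent:  [LocalEvent object] + [LocalEvent object]
  take object:  [object] + [object]

LazyQueue, FrozenCache, TinyGraph, SafeActor, AbstractRecord, FrozenTask, FancyTask, AbstractIndex, LocalEvent, object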